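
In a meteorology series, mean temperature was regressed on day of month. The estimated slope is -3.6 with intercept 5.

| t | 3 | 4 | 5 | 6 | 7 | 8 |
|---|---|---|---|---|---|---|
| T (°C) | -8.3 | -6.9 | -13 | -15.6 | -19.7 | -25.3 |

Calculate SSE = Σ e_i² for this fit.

SSE = 16

t=3: ŷ = 5 − 3.6·3 = -5.8; e = -8.3 − (-5.8) = -2.5
t=4: ŷ = 5 − 3.6·4 = -9.4; e = -6.9 − (-9.4) = 2.5
t=5: ŷ = 5 − 3.6·5 = -13; e = -13 − (-13) = 0
t=6: ŷ = 5 − 3.6·6 = -16.6; e = -15.6 − (-16.6) = 1
t=7: ŷ = 5 − 3.6·7 = -20.2; e = -19.7 − (-20.2) = 0.5
t=8: ŷ = 5 − 3.6·8 = -23.8; e = -25.3 − (-23.8) = -1.5
SSE = 6.25 + 6.25 + 0 + 1 + 0.25 + 2.25 = 16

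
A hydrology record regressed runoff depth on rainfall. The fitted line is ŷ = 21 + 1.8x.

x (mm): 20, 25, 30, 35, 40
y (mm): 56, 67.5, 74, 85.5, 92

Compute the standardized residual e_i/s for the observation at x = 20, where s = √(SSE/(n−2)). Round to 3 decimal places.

-0.632

x=20: ŷ = 21 + 1.8·20 = 57; e = 56 − 57 = -1
x=25: ŷ = 21 + 1.8·25 = 66; e = 67.5 − 66 = 1.5
x=30: ŷ = 21 + 1.8·30 = 75; e = 74 − 75 = -1
x=35: ŷ = 21 + 1.8·35 = 84; e = 85.5 − 84 = 1.5
x=40: ŷ = 21 + 1.8·40 = 93; e = 92 − 93 = -1
SSE = 1 + 2.25 + 1 + 2.25 + 1 = 7.5
s = √(7.5/3) = 1.58114
e/s = -1 / 1.58114 = -0.632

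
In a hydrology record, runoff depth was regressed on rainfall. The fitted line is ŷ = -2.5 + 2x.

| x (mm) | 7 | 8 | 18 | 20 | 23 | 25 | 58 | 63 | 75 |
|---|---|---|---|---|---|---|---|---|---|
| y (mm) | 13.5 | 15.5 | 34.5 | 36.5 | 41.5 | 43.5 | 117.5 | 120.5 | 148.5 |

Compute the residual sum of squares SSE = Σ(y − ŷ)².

x=7: ŷ = -2.5 + 2·7 = 11.5; r = 13.5 − 11.5 = 2
x=8: ŷ = -2.5 + 2·8 = 13.5; r = 15.5 − 13.5 = 2
x=18: ŷ = -2.5 + 2·18 = 33.5; r = 34.5 − 33.5 = 1
x=20: ŷ = -2.5 + 2·20 = 37.5; r = 36.5 − 37.5 = -1
x=23: ŷ = -2.5 + 2·23 = 43.5; r = 41.5 − 43.5 = -2
x=25: ŷ = -2.5 + 2·25 = 47.5; r = 43.5 − 47.5 = -4
x=58: ŷ = -2.5 + 2·58 = 113.5; r = 117.5 − 113.5 = 4
x=63: ŷ = -2.5 + 2·63 = 123.5; r = 120.5 − 123.5 = -3
x=75: ŷ = -2.5 + 2·75 = 147.5; r = 148.5 − 147.5 = 1
SSE = 4 + 4 + 1 + 1 + 4 + 16 + 16 + 9 + 1 = 56

SSE = 56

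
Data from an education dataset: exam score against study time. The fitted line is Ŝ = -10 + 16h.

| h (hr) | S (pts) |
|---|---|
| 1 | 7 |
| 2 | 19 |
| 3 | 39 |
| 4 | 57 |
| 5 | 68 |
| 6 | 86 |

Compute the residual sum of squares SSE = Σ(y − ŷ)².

h=1: Ŝ = -10 + 16·1 = 6; r = 7 − 6 = 1
h=2: Ŝ = -10 + 16·2 = 22; r = 19 − 22 = -3
h=3: Ŝ = -10 + 16·3 = 38; r = 39 − 38 = 1
h=4: Ŝ = -10 + 16·4 = 54; r = 57 − 54 = 3
h=5: Ŝ = -10 + 16·5 = 70; r = 68 − 70 = -2
h=6: Ŝ = -10 + 16·6 = 86; r = 86 − 86 = 0
SSE = 1 + 9 + 1 + 9 + 4 + 0 = 24

SSE = 24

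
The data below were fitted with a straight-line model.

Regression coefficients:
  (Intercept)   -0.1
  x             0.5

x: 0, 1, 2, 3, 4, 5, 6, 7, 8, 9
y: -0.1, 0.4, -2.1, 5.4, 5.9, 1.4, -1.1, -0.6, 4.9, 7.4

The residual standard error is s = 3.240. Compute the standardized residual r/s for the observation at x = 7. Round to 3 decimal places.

-1.235

ŷ = -0.1 + 0.5·7 = 3.4
r = -0.6 − 3.4 = -4
r/s = -4 / 3.240 = -1.235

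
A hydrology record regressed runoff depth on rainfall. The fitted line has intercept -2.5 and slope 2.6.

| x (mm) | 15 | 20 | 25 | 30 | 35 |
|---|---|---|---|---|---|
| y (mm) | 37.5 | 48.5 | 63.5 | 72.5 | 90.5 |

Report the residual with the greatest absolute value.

x=15: ŷ = -2.5 + 2.6·15 = 36.5; e = 37.5 − 36.5 = 1
x=20: ŷ = -2.5 + 2.6·20 = 49.5; e = 48.5 − 49.5 = -1
x=25: ŷ = -2.5 + 2.6·25 = 62.5; e = 63.5 − 62.5 = 1
x=30: ŷ = -2.5 + 2.6·30 = 75.5; e = 72.5 − 75.5 = -3
x=35: ŷ = -2.5 + 2.6·35 = 88.5; e = 90.5 − 88.5 = 2
Largest |e| is 3 at x = 30, residual -3.

e = -3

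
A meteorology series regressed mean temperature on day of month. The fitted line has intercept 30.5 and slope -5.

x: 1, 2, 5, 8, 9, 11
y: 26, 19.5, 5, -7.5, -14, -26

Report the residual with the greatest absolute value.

r = 2

x=1: ŷ = 30.5 − 5·1 = 25.5; r = 26 − 25.5 = 0.5
x=2: ŷ = 30.5 − 5·2 = 20.5; r = 19.5 − 20.5 = -1
x=5: ŷ = 30.5 − 5·5 = 5.5; r = 5 − 5.5 = -0.5
x=8: ŷ = 30.5 − 5·8 = -9.5; r = -7.5 − (-9.5) = 2
x=9: ŷ = 30.5 − 5·9 = -14.5; r = -14 − (-14.5) = 0.5
x=11: ŷ = 30.5 − 5·11 = -24.5; r = -26 − (-24.5) = -1.5
Largest |r| is 2 at x = 8, residual 2.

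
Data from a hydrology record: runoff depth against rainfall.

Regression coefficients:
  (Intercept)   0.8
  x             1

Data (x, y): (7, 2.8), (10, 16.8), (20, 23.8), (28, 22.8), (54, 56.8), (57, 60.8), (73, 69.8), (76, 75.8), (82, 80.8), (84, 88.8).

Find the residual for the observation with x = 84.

ŷ = 0.8 + 84 = 84.8
e = 88.8 − 84.8 = 4

e = 4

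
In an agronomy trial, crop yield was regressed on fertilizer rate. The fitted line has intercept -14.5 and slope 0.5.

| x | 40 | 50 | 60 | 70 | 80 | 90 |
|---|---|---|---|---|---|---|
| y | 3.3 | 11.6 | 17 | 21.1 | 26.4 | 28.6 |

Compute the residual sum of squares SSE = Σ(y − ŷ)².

x=40: ŷ = -14.5 + 0.5·40 = 5.5; e = 3.3 − 5.5 = -2.2
x=50: ŷ = -14.5 + 0.5·50 = 10.5; e = 11.6 − 10.5 = 1.1
x=60: ŷ = -14.5 + 0.5·60 = 15.5; e = 17 − 15.5 = 1.5
x=70: ŷ = -14.5 + 0.5·70 = 20.5; e = 21.1 − 20.5 = 0.6
x=80: ŷ = -14.5 + 0.5·80 = 25.5; e = 26.4 − 25.5 = 0.9
x=90: ŷ = -14.5 + 0.5·90 = 30.5; e = 28.6 − 30.5 = -1.9
SSE = 4.84 + 1.21 + 2.25 + 0.36 + 0.81 + 3.61 = 13.08

SSE = 13.08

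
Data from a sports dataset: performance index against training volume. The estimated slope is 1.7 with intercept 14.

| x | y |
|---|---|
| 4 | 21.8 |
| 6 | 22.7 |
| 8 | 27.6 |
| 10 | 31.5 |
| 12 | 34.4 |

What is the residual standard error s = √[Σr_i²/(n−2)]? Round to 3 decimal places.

s = 1.080

x=4: ŷ = 14 + 1.7·4 = 20.8; r = 21.8 − 20.8 = 1
x=6: ŷ = 14 + 1.7·6 = 24.2; r = 22.7 − 24.2 = -1.5
x=8: ŷ = 14 + 1.7·8 = 27.6; r = 27.6 − 27.6 = 0
x=10: ŷ = 14 + 1.7·10 = 31; r = 31.5 − 31 = 0.5
x=12: ŷ = 14 + 1.7·12 = 34.4; r = 34.4 − 34.4 = 0
SSE = 1 + 2.25 + 0 + 0.25 + 0 = 3.5
s = √(3.5/3) = √1.16667 ≈ 1.080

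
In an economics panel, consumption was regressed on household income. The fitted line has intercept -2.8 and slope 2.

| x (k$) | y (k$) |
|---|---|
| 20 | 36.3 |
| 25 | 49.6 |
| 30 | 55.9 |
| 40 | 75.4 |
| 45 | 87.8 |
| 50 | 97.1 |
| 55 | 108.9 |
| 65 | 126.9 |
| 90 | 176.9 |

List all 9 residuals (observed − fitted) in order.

x=20: ŷ = -2.8 + 2·20 = 37.2; e = 36.3 − 37.2 = -0.9
x=25: ŷ = -2.8 + 2·25 = 47.2; e = 49.6 − 47.2 = 2.4
x=30: ŷ = -2.8 + 2·30 = 57.2; e = 55.9 − 57.2 = -1.3
x=40: ŷ = -2.8 + 2·40 = 77.2; e = 75.4 − 77.2 = -1.8
x=45: ŷ = -2.8 + 2·45 = 87.2; e = 87.8 − 87.2 = 0.6
x=50: ŷ = -2.8 + 2·50 = 97.2; e = 97.1 − 97.2 = -0.1
x=55: ŷ = -2.8 + 2·55 = 107.2; e = 108.9 − 107.2 = 1.7
x=65: ŷ = -2.8 + 2·65 = 127.2; e = 126.9 − 127.2 = -0.3
x=90: ŷ = -2.8 + 2·90 = 177.2; e = 176.9 − 177.2 = -0.3

-0.9, 2.4, -1.3, -1.8, 0.6, -0.1, 1.7, -0.3, -0.3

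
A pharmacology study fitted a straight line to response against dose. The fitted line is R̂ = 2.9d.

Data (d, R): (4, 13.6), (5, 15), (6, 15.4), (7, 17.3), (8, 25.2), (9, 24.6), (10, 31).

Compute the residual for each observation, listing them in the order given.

d=4: R̂ = 2.9·4 = 11.6; e = 13.6 − 11.6 = 2
d=5: R̂ = 2.9·5 = 14.5; e = 15 − 14.5 = 0.5
d=6: R̂ = 2.9·6 = 17.4; e = 15.4 − 17.4 = -2
d=7: R̂ = 2.9·7 = 20.3; e = 17.3 − 20.3 = -3
d=8: R̂ = 2.9·8 = 23.2; e = 25.2 − 23.2 = 2
d=9: R̂ = 2.9·9 = 26.1; e = 24.6 − 26.1 = -1.5
d=10: R̂ = 2.9·10 = 29; e = 31 − 29 = 2

2, 0.5, -2, -3, 2, -1.5, 2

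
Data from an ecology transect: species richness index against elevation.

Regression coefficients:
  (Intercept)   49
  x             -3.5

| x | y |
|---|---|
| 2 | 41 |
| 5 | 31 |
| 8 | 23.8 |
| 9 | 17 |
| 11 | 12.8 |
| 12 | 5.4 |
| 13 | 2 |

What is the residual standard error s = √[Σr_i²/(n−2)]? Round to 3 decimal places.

s = 1.972

x=2: ŷ = 49 − 3.5·2 = 42; r = 41 − 42 = -1
x=5: ŷ = 49 − 3.5·5 = 31.5; r = 31 − 31.5 = -0.5
x=8: ŷ = 49 − 3.5·8 = 21; r = 23.8 − 21 = 2.8
x=9: ŷ = 49 − 3.5·9 = 17.5; r = 17 − 17.5 = -0.5
x=11: ŷ = 49 − 3.5·11 = 10.5; r = 12.8 − 10.5 = 2.3
x=12: ŷ = 49 − 3.5·12 = 7; r = 5.4 − 7 = -1.6
x=13: ŷ = 49 − 3.5·13 = 3.5; r = 2 − 3.5 = -1.5
SSE = 1 + 0.25 + 7.84 + 0.25 + 5.29 + 2.56 + 2.25 = 19.44
s = √(19.44/5) = √3.888 ≈ 1.972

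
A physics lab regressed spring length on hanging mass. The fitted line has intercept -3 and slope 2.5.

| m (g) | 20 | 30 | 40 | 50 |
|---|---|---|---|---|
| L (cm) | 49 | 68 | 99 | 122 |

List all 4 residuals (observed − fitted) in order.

2, -4, 2, 0

m=20: L̂ = -3 + 2.5·20 = 47; r = 49 − 47 = 2
m=30: L̂ = -3 + 2.5·30 = 72; r = 68 − 72 = -4
m=40: L̂ = -3 + 2.5·40 = 97; r = 99 − 97 = 2
m=50: L̂ = -3 + 2.5·50 = 122; r = 122 − 122 = 0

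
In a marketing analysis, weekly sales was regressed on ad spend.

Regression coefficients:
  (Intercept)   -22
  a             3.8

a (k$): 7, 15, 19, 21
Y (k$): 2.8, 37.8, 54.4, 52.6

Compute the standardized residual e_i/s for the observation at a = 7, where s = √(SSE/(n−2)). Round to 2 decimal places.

a=7: ŷ = -22 + 3.8·7 = 4.6; e = 2.8 − 4.6 = -1.8
a=15: ŷ = -22 + 3.8·15 = 35; e = 37.8 − 35 = 2.8
a=19: ŷ = -22 + 3.8·19 = 50.2; e = 54.4 − 50.2 = 4.2
a=21: ŷ = -22 + 3.8·21 = 57.8; e = 52.6 − 57.8 = -5.2
SSE = 3.24 + 7.84 + 17.64 + 27.04 = 55.76
s = √(55.76/2) = 5.28015
e/s = -1.8 / 5.28015 = -0.34

-0.34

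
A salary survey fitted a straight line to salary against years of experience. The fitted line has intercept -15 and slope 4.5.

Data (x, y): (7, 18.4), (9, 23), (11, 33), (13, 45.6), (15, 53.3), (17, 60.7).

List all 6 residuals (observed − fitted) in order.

x=7: ŷ = -15 + 4.5·7 = 16.5; r = 18.4 − 16.5 = 1.9
x=9: ŷ = -15 + 4.5·9 = 25.5; r = 23 − 25.5 = -2.5
x=11: ŷ = -15 + 4.5·11 = 34.5; r = 33 − 34.5 = -1.5
x=13: ŷ = -15 + 4.5·13 = 43.5; r = 45.6 − 43.5 = 2.1
x=15: ŷ = -15 + 4.5·15 = 52.5; r = 53.3 − 52.5 = 0.8
x=17: ŷ = -15 + 4.5·17 = 61.5; r = 60.7 − 61.5 = -0.8

1.9, -2.5, -1.5, 2.1, 0.8, -0.8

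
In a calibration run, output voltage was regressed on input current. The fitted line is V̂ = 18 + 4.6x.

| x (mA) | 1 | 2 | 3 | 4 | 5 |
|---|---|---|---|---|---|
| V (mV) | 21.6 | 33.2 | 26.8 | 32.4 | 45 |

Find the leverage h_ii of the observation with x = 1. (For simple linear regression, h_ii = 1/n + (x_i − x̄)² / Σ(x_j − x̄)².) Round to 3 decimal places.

x̄ = (1 + 2 + 3 + 4 + 5)/5 = 3
Σ(x − x̄)² = 4 + 1 + 0 + 1 + 4 = 10
h = 1/5 + (-2)²/10 = 0.2 + 0.4 = 0.600

h = 0.600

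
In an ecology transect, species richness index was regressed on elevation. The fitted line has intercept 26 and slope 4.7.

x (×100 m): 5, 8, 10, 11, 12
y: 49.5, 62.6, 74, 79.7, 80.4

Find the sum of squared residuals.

x=5: ŷ = 26 + 4.7·5 = 49.5; r = 49.5 − 49.5 = 0
x=8: ŷ = 26 + 4.7·8 = 63.6; r = 62.6 − 63.6 = -1
x=10: ŷ = 26 + 4.7·10 = 73; r = 74 − 73 = 1
x=11: ŷ = 26 + 4.7·11 = 77.7; r = 79.7 − 77.7 = 2
x=12: ŷ = 26 + 4.7·12 = 82.4; r = 80.4 − 82.4 = -2
SSE = 0 + 1 + 1 + 4 + 4 = 10

SSE = 10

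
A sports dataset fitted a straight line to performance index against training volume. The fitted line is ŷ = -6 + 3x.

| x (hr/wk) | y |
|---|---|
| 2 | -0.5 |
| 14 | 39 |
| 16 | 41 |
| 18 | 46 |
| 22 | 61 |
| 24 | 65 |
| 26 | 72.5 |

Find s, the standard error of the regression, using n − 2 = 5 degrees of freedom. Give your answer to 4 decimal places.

x=2: ŷ = -6 + 3·2 = 0; r = -0.5 − 0 = -0.5
x=14: ŷ = -6 + 3·14 = 36; r = 39 − 36 = 3
x=16: ŷ = -6 + 3·16 = 42; r = 41 − 42 = -1
x=18: ŷ = -6 + 3·18 = 48; r = 46 − 48 = -2
x=22: ŷ = -6 + 3·22 = 60; r = 61 − 60 = 1
x=24: ŷ = -6 + 3·24 = 66; r = 65 − 66 = -1
x=26: ŷ = -6 + 3·26 = 72; r = 72.5 − 72 = 0.5
SSE = 0.25 + 9 + 1 + 4 + 1 + 1 + 0.25 = 16.5
s = √(16.5/5) = √3.3 ≈ 1.8166

s = 1.8166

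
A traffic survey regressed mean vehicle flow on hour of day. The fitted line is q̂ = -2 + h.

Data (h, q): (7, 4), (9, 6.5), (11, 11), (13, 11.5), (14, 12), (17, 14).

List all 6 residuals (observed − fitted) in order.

h=7: q̂ = -2 + 7 = 5; r = 4 − 5 = -1
h=9: q̂ = -2 + 9 = 7; r = 6.5 − 7 = -0.5
h=11: q̂ = -2 + 11 = 9; r = 11 − 9 = 2
h=13: q̂ = -2 + 13 = 11; r = 11.5 − 11 = 0.5
h=14: q̂ = -2 + 14 = 12; r = 12 − 12 = 0
h=17: q̂ = -2 + 17 = 15; r = 14 − 15 = -1

-1, -0.5, 2, 0.5, 0, -1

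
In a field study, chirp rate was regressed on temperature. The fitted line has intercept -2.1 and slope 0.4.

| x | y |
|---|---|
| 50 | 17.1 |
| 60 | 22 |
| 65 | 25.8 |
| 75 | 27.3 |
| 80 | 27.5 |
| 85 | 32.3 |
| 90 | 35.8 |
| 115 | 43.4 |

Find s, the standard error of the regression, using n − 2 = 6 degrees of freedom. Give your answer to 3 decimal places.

x=50: ŷ = -2.1 + 0.4·50 = 17.9; e = 17.1 − 17.9 = -0.8
x=60: ŷ = -2.1 + 0.4·60 = 21.9; e = 22 − 21.9 = 0.1
x=65: ŷ = -2.1 + 0.4·65 = 23.9; e = 25.8 − 23.9 = 1.9
x=75: ŷ = -2.1 + 0.4·75 = 27.9; e = 27.3 − 27.9 = -0.6
x=80: ŷ = -2.1 + 0.4·80 = 29.9; e = 27.5 − 29.9 = -2.4
x=85: ŷ = -2.1 + 0.4·85 = 31.9; e = 32.3 − 31.9 = 0.4
x=90: ŷ = -2.1 + 0.4·90 = 33.9; e = 35.8 − 33.9 = 1.9
x=115: ŷ = -2.1 + 0.4·115 = 43.9; e = 43.4 − 43.9 = -0.5
SSE = 0.64 + 0.01 + 3.61 + 0.36 + 5.76 + 0.16 + 3.61 + 0.25 = 14.4
s = √(14.4/6) = √2.4 ≈ 1.549

s = 1.549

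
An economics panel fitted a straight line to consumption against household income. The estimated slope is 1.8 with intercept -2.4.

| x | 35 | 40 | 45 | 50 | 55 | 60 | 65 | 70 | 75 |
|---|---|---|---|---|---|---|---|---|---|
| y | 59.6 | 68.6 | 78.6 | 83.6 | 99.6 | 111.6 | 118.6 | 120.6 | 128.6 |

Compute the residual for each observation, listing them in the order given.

-1, -1, 0, -4, 3, 6, 4, -3, -4

x=35: ŷ = -2.4 + 1.8·35 = 60.6; e = 59.6 − 60.6 = -1
x=40: ŷ = -2.4 + 1.8·40 = 69.6; e = 68.6 − 69.6 = -1
x=45: ŷ = -2.4 + 1.8·45 = 78.6; e = 78.6 − 78.6 = 0
x=50: ŷ = -2.4 + 1.8·50 = 87.6; e = 83.6 − 87.6 = -4
x=55: ŷ = -2.4 + 1.8·55 = 96.6; e = 99.6 − 96.6 = 3
x=60: ŷ = -2.4 + 1.8·60 = 105.6; e = 111.6 − 105.6 = 6
x=65: ŷ = -2.4 + 1.8·65 = 114.6; e = 118.6 − 114.6 = 4
x=70: ŷ = -2.4 + 1.8·70 = 123.6; e = 120.6 − 123.6 = -3
x=75: ŷ = -2.4 + 1.8·75 = 132.6; e = 128.6 − 132.6 = -4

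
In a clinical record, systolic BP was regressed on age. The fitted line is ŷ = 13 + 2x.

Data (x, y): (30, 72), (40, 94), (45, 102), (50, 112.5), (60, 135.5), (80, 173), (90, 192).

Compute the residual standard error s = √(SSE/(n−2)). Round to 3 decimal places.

x=30: ŷ = 13 + 2·30 = 73; r = 72 − 73 = -1
x=40: ŷ = 13 + 2·40 = 93; r = 94 − 93 = 1
x=45: ŷ = 13 + 2·45 = 103; r = 102 − 103 = -1
x=50: ŷ = 13 + 2·50 = 113; r = 112.5 − 113 = -0.5
x=60: ŷ = 13 + 2·60 = 133; r = 135.5 − 133 = 2.5
x=80: ŷ = 13 + 2·80 = 173; r = 173 − 173 = 0
x=90: ŷ = 13 + 2·90 = 193; r = 192 − 193 = -1
SSE = 1 + 1 + 1 + 0.25 + 6.25 + 0 + 1 = 10.5
s = √(10.5/5) = √2.1 ≈ 1.449

s = 1.449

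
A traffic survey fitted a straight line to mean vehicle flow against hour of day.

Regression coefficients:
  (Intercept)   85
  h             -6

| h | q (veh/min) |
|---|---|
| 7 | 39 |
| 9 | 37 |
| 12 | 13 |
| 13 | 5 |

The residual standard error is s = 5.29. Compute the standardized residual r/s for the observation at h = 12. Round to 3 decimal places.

0.000

q̂ = 85 − 6·12 = 13
r = 13 − 13 = 0
r/s = 0 / 5.29 = 0.000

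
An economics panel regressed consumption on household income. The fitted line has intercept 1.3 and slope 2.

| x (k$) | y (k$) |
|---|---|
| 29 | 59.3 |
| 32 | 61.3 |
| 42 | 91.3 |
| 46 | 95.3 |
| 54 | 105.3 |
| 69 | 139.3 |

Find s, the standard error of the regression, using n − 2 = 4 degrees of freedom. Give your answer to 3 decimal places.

s = 4.243

x=29: ŷ = 1.3 + 2·29 = 59.3; r = 59.3 − 59.3 = 0
x=32: ŷ = 1.3 + 2·32 = 65.3; r = 61.3 − 65.3 = -4
x=42: ŷ = 1.3 + 2·42 = 85.3; r = 91.3 − 85.3 = 6
x=46: ŷ = 1.3 + 2·46 = 93.3; r = 95.3 − 93.3 = 2
x=54: ŷ = 1.3 + 2·54 = 109.3; r = 105.3 − 109.3 = -4
x=69: ŷ = 1.3 + 2·69 = 139.3; r = 139.3 − 139.3 = 0
SSE = 0 + 16 + 36 + 4 + 16 + 0 = 72
s = √(72/4) = √18 ≈ 4.243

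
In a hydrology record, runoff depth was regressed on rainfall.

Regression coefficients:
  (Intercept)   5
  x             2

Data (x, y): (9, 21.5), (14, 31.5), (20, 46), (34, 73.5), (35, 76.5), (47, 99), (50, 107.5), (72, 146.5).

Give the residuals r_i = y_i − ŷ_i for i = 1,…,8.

x=9: ŷ = 5 + 2·9 = 23; r = 21.5 − 23 = -1.5
x=14: ŷ = 5 + 2·14 = 33; r = 31.5 − 33 = -1.5
x=20: ŷ = 5 + 2·20 = 45; r = 46 − 45 = 1
x=34: ŷ = 5 + 2·34 = 73; r = 73.5 − 73 = 0.5
x=35: ŷ = 5 + 2·35 = 75; r = 76.5 − 75 = 1.5
x=47: ŷ = 5 + 2·47 = 99; r = 99 − 99 = 0
x=50: ŷ = 5 + 2·50 = 105; r = 107.5 − 105 = 2.5
x=72: ŷ = 5 + 2·72 = 149; r = 146.5 − 149 = -2.5

-1.5, -1.5, 1, 0.5, 1.5, 0, 2.5, -2.5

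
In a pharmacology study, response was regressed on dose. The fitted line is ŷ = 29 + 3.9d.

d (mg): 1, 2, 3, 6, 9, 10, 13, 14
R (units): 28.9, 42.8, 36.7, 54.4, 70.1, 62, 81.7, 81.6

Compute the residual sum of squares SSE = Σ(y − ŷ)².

SSE = 152

d=1: ŷ = 29 + 3.9·1 = 32.9; e = 28.9 − 32.9 = -4
d=2: ŷ = 29 + 3.9·2 = 36.8; e = 42.8 − 36.8 = 6
d=3: ŷ = 29 + 3.9·3 = 40.7; e = 36.7 − 40.7 = -4
d=6: ŷ = 29 + 3.9·6 = 52.4; e = 54.4 − 52.4 = 2
d=9: ŷ = 29 + 3.9·9 = 64.1; e = 70.1 − 64.1 = 6
d=10: ŷ = 29 + 3.9·10 = 68; e = 62 − 68 = -6
d=13: ŷ = 29 + 3.9·13 = 79.7; e = 81.7 − 79.7 = 2
d=14: ŷ = 29 + 3.9·14 = 83.6; e = 81.6 − 83.6 = -2
SSE = 16 + 36 + 16 + 4 + 36 + 36 + 4 + 4 = 152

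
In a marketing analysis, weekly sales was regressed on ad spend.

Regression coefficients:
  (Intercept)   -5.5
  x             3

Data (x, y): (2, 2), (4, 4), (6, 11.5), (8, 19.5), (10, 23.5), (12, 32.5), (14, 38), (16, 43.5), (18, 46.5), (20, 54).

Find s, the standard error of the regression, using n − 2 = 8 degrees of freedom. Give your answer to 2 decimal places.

x=2: ŷ = -5.5 + 3·2 = 0.5; e = 2 − 0.5 = 1.5
x=4: ŷ = -5.5 + 3·4 = 6.5; e = 4 − 6.5 = -2.5
x=6: ŷ = -5.5 + 3·6 = 12.5; e = 11.5 − 12.5 = -1
x=8: ŷ = -5.5 + 3·8 = 18.5; e = 19.5 − 18.5 = 1
x=10: ŷ = -5.5 + 3·10 = 24.5; e = 23.5 − 24.5 = -1
x=12: ŷ = -5.5 + 3·12 = 30.5; e = 32.5 − 30.5 = 2
x=14: ŷ = -5.5 + 3·14 = 36.5; e = 38 − 36.5 = 1.5
x=16: ŷ = -5.5 + 3·16 = 42.5; e = 43.5 − 42.5 = 1
x=18: ŷ = -5.5 + 3·18 = 48.5; e = 46.5 − 48.5 = -2
x=20: ŷ = -5.5 + 3·20 = 54.5; e = 54 − 54.5 = -0.5
SSE = 2.25 + 6.25 + 1 + 1 + 1 + 4 + 2.25 + 1 + 4 + 0.25 = 23
s = √(23/8) = √2.875 ≈ 1.70

s = 1.70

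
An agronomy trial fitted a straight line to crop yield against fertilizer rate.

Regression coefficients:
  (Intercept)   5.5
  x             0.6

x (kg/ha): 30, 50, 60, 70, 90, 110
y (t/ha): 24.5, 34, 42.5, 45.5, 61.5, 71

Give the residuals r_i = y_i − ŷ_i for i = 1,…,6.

1, -1.5, 1, -2, 2, -0.5

x=30: ŷ = 5.5 + 0.6·30 = 23.5; r = 24.5 − 23.5 = 1
x=50: ŷ = 5.5 + 0.6·50 = 35.5; r = 34 − 35.5 = -1.5
x=60: ŷ = 5.5 + 0.6·60 = 41.5; r = 42.5 − 41.5 = 1
x=70: ŷ = 5.5 + 0.6·70 = 47.5; r = 45.5 − 47.5 = -2
x=90: ŷ = 5.5 + 0.6·90 = 59.5; r = 61.5 − 59.5 = 2
x=110: ŷ = 5.5 + 0.6·110 = 71.5; r = 71 − 71.5 = -0.5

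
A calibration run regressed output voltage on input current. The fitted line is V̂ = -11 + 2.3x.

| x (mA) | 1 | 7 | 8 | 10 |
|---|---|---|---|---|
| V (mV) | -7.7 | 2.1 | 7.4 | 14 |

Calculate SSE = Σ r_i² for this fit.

x=1: V̂ = -11 + 2.3·1 = -8.7; r = -7.7 − (-8.7) = 1
x=7: V̂ = -11 + 2.3·7 = 5.1; r = 2.1 − 5.1 = -3
x=8: V̂ = -11 + 2.3·8 = 7.4; r = 7.4 − 7.4 = 0
x=10: V̂ = -11 + 2.3·10 = 12; r = 14 − 12 = 2
SSE = 1 + 9 + 0 + 4 = 14

SSE = 14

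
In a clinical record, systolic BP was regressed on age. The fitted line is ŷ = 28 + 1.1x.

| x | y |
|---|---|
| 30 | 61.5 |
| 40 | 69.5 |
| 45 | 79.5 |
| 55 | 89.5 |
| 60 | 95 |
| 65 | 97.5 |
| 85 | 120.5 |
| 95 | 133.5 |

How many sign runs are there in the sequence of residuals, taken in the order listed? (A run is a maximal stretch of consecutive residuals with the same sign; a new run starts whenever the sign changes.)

x=30: ŷ = 28 + 1.1·30 = 61; e = 61.5 − 61 = 0.5
x=40: ŷ = 28 + 1.1·40 = 72; e = 69.5 − 72 = -2.5
x=45: ŷ = 28 + 1.1·45 = 77.5; e = 79.5 − 77.5 = 2
x=55: ŷ = 28 + 1.1·55 = 88.5; e = 89.5 − 88.5 = 1
x=60: ŷ = 28 + 1.1·60 = 94; e = 95 − 94 = 1
x=65: ŷ = 28 + 1.1·65 = 99.5; e = 97.5 − 99.5 = -2
x=85: ŷ = 28 + 1.1·85 = 121.5; e = 120.5 − 121.5 = -1
x=95: ŷ = 28 + 1.1·95 = 132.5; e = 133.5 − 132.5 = 1
Signs: + − + + + − − +
Runs: +×1, −×1, +×3, −×2, +×1 → 5

5 runs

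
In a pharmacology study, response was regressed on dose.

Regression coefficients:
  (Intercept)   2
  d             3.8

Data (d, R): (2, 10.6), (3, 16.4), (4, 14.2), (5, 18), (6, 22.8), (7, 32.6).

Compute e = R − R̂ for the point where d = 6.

e = -2

R̂ = 2 + 3.8·6 = 24.8
e = 22.8 − 24.8 = -2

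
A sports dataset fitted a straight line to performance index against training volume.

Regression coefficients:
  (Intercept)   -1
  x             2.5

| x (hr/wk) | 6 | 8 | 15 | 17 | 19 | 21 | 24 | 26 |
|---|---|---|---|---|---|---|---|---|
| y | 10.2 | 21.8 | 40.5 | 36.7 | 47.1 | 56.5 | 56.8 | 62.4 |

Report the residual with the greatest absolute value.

x=6: ŷ = -1 + 2.5·6 = 14; e = 10.2 − 14 = -3.8
x=8: ŷ = -1 + 2.5·8 = 19; e = 21.8 − 19 = 2.8
x=15: ŷ = -1 + 2.5·15 = 36.5; e = 40.5 − 36.5 = 4
x=17: ŷ = -1 + 2.5·17 = 41.5; e = 36.7 − 41.5 = -4.8
x=19: ŷ = -1 + 2.5·19 = 46.5; e = 47.1 − 46.5 = 0.6
x=21: ŷ = -1 + 2.5·21 = 51.5; e = 56.5 − 51.5 = 5
x=24: ŷ = -1 + 2.5·24 = 59; e = 56.8 − 59 = -2.2
x=26: ŷ = -1 + 2.5·26 = 64; e = 62.4 − 64 = -1.6
Largest |e| is 5 at x = 21, residual 5.

e = 5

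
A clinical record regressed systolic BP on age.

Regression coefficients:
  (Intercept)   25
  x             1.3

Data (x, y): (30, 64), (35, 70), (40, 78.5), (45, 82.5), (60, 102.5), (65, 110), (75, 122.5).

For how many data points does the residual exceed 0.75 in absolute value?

2

x=30: ŷ = 25 + 1.3·30 = 64; e = 64 − 64 = 0
x=35: ŷ = 25 + 1.3·35 = 70.5; e = 70 − 70.5 = -0.5
x=40: ŷ = 25 + 1.3·40 = 77; e = 78.5 − 77 = 1.5
x=45: ŷ = 25 + 1.3·45 = 83.5; e = 82.5 − 83.5 = -1
x=60: ŷ = 25 + 1.3·60 = 103; e = 102.5 − 103 = -0.5
x=65: ŷ = 25 + 1.3·65 = 109.5; e = 110 − 109.5 = 0.5
x=75: ŷ = 25 + 1.3·75 = 122.5; e = 122.5 − 122.5 = 0
|e| > 0.75: x=40 (|e|=1.5), x=45 (|e|=1) → 2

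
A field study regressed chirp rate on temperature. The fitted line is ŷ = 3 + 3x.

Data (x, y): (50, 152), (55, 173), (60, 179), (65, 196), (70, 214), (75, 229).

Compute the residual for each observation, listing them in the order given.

x=50: ŷ = 3 + 3·50 = 153; e = 152 − 153 = -1
x=55: ŷ = 3 + 3·55 = 168; e = 173 − 168 = 5
x=60: ŷ = 3 + 3·60 = 183; e = 179 − 183 = -4
x=65: ŷ = 3 + 3·65 = 198; e = 196 − 198 = -2
x=70: ŷ = 3 + 3·70 = 213; e = 214 − 213 = 1
x=75: ŷ = 3 + 3·75 = 228; e = 229 − 228 = 1

-1, 5, -4, -2, 1, 1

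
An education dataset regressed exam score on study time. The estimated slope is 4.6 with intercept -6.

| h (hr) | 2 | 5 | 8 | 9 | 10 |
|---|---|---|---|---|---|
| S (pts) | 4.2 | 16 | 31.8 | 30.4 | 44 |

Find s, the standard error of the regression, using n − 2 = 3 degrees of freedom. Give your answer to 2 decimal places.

s = 3.83

h=2: ŷ = -6 + 4.6·2 = 3.2; e = 4.2 − 3.2 = 1
h=5: ŷ = -6 + 4.6·5 = 17; e = 16 − 17 = -1
h=8: ŷ = -6 + 4.6·8 = 30.8; e = 31.8 − 30.8 = 1
h=9: ŷ = -6 + 4.6·9 = 35.4; e = 30.4 − 35.4 = -5
h=10: ŷ = -6 + 4.6·10 = 40; e = 44 − 40 = 4
SSE = 1 + 1 + 1 + 25 + 16 = 44
s = √(44/3) = √14.6667 ≈ 3.83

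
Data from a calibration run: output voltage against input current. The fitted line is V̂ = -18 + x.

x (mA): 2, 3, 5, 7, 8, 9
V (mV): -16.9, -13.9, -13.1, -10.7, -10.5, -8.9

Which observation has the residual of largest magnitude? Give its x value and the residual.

x = 3, r = 1.1

x=2: V̂ = -18 + 2 = -16; r = -16.9 − (-16) = -0.9
x=3: V̂ = -18 + 3 = -15; r = -13.9 − (-15) = 1.1
x=5: V̂ = -18 + 5 = -13; r = -13.1 − (-13) = -0.1
x=7: V̂ = -18 + 7 = -11; r = -10.7 − (-11) = 0.3
x=8: V̂ = -18 + 8 = -10; r = -10.5 − (-10) = -0.5
x=9: V̂ = -18 + 9 = -9; r = -8.9 − (-9) = 0.1
Largest |r| is 1.1 at x = 3, residual 1.1.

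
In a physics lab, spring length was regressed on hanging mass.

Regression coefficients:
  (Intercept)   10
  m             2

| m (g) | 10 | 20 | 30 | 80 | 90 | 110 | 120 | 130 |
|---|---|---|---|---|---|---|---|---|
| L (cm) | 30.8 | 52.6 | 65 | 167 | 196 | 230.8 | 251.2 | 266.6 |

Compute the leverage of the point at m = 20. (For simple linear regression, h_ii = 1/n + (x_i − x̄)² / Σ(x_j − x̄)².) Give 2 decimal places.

m̄ = (10 + 20 + 30 + 80 + 90 + 110 + 120 + 130)/8 = 73.75
Σ(m − m̄)² = 4064.06 + 2889.06 + 1914.06 + 39.0625 + 264.062 + 1314.06 + 2139.06 + 3164.06 = 15787.5
h = 1/8 + (-53.75)²/15787.5 = 0.125 + 0.182997 = 0.31

h = 0.31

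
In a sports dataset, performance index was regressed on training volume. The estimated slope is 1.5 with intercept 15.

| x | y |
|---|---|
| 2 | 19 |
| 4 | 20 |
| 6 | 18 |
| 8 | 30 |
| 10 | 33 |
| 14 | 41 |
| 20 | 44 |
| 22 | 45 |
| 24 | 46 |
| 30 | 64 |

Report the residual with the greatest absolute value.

x=2: ŷ = 15 + 1.5·2 = 18; r = 19 − 18 = 1
x=4: ŷ = 15 + 1.5·4 = 21; r = 20 − 21 = -1
x=6: ŷ = 15 + 1.5·6 = 24; r = 18 − 24 = -6
x=8: ŷ = 15 + 1.5·8 = 27; r = 30 − 27 = 3
x=10: ŷ = 15 + 1.5·10 = 30; r = 33 − 30 = 3
x=14: ŷ = 15 + 1.5·14 = 36; r = 41 − 36 = 5
x=20: ŷ = 15 + 1.5·20 = 45; r = 44 − 45 = -1
x=22: ŷ = 15 + 1.5·22 = 48; r = 45 − 48 = -3
x=24: ŷ = 15 + 1.5·24 = 51; r = 46 − 51 = -5
x=30: ŷ = 15 + 1.5·30 = 60; r = 64 − 60 = 4
Largest |r| is 6 at x = 6, residual -6.

r = -6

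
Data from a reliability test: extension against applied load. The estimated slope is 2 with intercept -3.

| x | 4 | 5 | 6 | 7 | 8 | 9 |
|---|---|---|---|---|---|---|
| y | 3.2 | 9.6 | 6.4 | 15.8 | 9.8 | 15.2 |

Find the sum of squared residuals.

SSE = 50.08

x=4: ŷ = -3 + 2·4 = 5; r = 3.2 − 5 = -1.8
x=5: ŷ = -3 + 2·5 = 7; r = 9.6 − 7 = 2.6
x=6: ŷ = -3 + 2·6 = 9; r = 6.4 − 9 = -2.6
x=7: ŷ = -3 + 2·7 = 11; r = 15.8 − 11 = 4.8
x=8: ŷ = -3 + 2·8 = 13; r = 9.8 − 13 = -3.2
x=9: ŷ = -3 + 2·9 = 15; r = 15.2 − 15 = 0.2
SSE = 3.24 + 6.76 + 6.76 + 23.04 + 10.24 + 0.04 = 50.08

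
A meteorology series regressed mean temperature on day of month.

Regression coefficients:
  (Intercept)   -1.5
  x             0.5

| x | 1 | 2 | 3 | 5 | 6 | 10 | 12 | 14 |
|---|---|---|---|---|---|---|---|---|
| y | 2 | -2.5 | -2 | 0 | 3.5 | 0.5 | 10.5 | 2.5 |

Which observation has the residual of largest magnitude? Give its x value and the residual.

x = 12, r = 6

x=1: ŷ = -1.5 + 0.5·1 = -1; r = 2 − (-1) = 3
x=2: ŷ = -1.5 + 0.5·2 = -0.5; r = -2.5 − (-0.5) = -2
x=3: ŷ = -1.5 + 0.5·3 = 0; r = -2 − 0 = -2
x=5: ŷ = -1.5 + 0.5·5 = 1; r = 0 − 1 = -1
x=6: ŷ = -1.5 + 0.5·6 = 1.5; r = 3.5 − 1.5 = 2
x=10: ŷ = -1.5 + 0.5·10 = 3.5; r = 0.5 − 3.5 = -3
x=12: ŷ = -1.5 + 0.5·12 = 4.5; r = 10.5 − 4.5 = 6
x=14: ŷ = -1.5 + 0.5·14 = 5.5; r = 2.5 − 5.5 = -3
Largest |r| is 6 at x = 12, residual 6.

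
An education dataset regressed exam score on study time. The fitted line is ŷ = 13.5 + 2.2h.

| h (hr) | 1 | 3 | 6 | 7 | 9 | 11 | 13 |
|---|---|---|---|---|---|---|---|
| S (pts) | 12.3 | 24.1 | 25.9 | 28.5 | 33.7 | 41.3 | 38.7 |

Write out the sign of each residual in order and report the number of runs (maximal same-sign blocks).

h=1: ŷ = 13.5 + 2.2·1 = 15.7; e = 12.3 − 15.7 = -3.4
h=3: ŷ = 13.5 + 2.2·3 = 20.1; e = 24.1 − 20.1 = 4
h=6: ŷ = 13.5 + 2.2·6 = 26.7; e = 25.9 − 26.7 = -0.8
h=7: ŷ = 13.5 + 2.2·7 = 28.9; e = 28.5 − 28.9 = -0.4
h=9: ŷ = 13.5 + 2.2·9 = 33.3; e = 33.7 − 33.3 = 0.4
h=11: ŷ = 13.5 + 2.2·11 = 37.7; e = 41.3 − 37.7 = 3.6
h=13: ŷ = 13.5 + 2.2·13 = 42.1; e = 38.7 − 42.1 = -3.4
Signs: − + − − + + −
Runs: −×1, +×1, −×2, +×2, −×1 → 5

5 runs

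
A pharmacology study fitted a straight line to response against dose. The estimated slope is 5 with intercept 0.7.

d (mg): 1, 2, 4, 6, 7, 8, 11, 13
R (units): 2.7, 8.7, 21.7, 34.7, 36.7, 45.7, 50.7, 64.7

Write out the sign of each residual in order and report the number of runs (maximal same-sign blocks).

3 runs

d=1: R̂ = 0.7 + 5·1 = 5.7; e = 2.7 − 5.7 = -3
d=2: R̂ = 0.7 + 5·2 = 10.7; e = 8.7 − 10.7 = -2
d=4: R̂ = 0.7 + 5·4 = 20.7; e = 21.7 − 20.7 = 1
d=6: R̂ = 0.7 + 5·6 = 30.7; e = 34.7 − 30.7 = 4
d=7: R̂ = 0.7 + 5·7 = 35.7; e = 36.7 − 35.7 = 1
d=8: R̂ = 0.7 + 5·8 = 40.7; e = 45.7 − 40.7 = 5
d=11: R̂ = 0.7 + 5·11 = 55.7; e = 50.7 − 55.7 = -5
d=13: R̂ = 0.7 + 5·13 = 65.7; e = 64.7 − 65.7 = -1
Signs: − − + + + + − −
Runs: −×2, +×4, −×2 → 3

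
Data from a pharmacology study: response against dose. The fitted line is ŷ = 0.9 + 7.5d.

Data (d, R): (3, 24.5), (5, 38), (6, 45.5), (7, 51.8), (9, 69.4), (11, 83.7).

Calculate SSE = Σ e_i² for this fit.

d=3: ŷ = 0.9 + 7.5·3 = 23.4; e = 24.5 − 23.4 = 1.1
d=5: ŷ = 0.9 + 7.5·5 = 38.4; e = 38 − 38.4 = -0.4
d=6: ŷ = 0.9 + 7.5·6 = 45.9; e = 45.5 − 45.9 = -0.4
d=7: ŷ = 0.9 + 7.5·7 = 53.4; e = 51.8 − 53.4 = -1.6
d=9: ŷ = 0.9 + 7.5·9 = 68.4; e = 69.4 − 68.4 = 1
d=11: ŷ = 0.9 + 7.5·11 = 83.4; e = 83.7 − 83.4 = 0.3
SSE = 1.21 + 0.16 + 0.16 + 2.56 + 1 + 0.09 = 5.18

SSE = 5.18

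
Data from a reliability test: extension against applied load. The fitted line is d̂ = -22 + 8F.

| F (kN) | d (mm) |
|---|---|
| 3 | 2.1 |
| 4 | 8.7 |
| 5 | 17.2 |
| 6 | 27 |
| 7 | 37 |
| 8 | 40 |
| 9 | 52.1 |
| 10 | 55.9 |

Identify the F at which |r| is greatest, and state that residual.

F = 7, r = 3

F=3: d̂ = -22 + 8·3 = 2; r = 2.1 − 2 = 0.1
F=4: d̂ = -22 + 8·4 = 10; r = 8.7 − 10 = -1.3
F=5: d̂ = -22 + 8·5 = 18; r = 17.2 − 18 = -0.8
F=6: d̂ = -22 + 8·6 = 26; r = 27 − 26 = 1
F=7: d̂ = -22 + 8·7 = 34; r = 37 − 34 = 3
F=8: d̂ = -22 + 8·8 = 42; r = 40 − 42 = -2
F=9: d̂ = -22 + 8·9 = 50; r = 52.1 − 50 = 2.1
F=10: d̂ = -22 + 8·10 = 58; r = 55.9 − 58 = -2.1
Largest |r| is 3 at F = 7, residual 3.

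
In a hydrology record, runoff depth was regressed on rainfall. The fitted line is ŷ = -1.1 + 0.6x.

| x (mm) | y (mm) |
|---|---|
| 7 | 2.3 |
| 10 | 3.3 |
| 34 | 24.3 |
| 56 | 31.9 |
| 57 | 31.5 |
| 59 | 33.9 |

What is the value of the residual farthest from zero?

x=7: ŷ = -1.1 + 0.6·7 = 3.1; e = 2.3 − 3.1 = -0.8
x=10: ŷ = -1.1 + 0.6·10 = 4.9; e = 3.3 − 4.9 = -1.6
x=34: ŷ = -1.1 + 0.6·34 = 19.3; e = 24.3 − 19.3 = 5
x=56: ŷ = -1.1 + 0.6·56 = 32.5; e = 31.9 − 32.5 = -0.6
x=57: ŷ = -1.1 + 0.6·57 = 33.1; e = 31.5 − 33.1 = -1.6
x=59: ŷ = -1.1 + 0.6·59 = 34.3; e = 33.9 − 34.3 = -0.4
Largest |e| is 5 at x = 34, residual 5.

e = 5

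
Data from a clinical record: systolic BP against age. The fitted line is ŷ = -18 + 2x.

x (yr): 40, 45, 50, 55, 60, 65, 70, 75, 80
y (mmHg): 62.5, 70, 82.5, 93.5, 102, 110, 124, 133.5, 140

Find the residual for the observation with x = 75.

ŷ = -18 + 2·75 = 132
r = 133.5 − 132 = 1.5

r = 1.5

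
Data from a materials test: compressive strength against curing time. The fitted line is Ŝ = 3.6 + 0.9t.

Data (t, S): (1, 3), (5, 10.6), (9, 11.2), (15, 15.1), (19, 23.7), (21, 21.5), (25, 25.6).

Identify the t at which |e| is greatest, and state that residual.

t=1: Ŝ = 3.6 + 0.9·1 = 4.5; e = 3 − 4.5 = -1.5
t=5: Ŝ = 3.6 + 0.9·5 = 8.1; e = 10.6 − 8.1 = 2.5
t=9: Ŝ = 3.6 + 0.9·9 = 11.7; e = 11.2 − 11.7 = -0.5
t=15: Ŝ = 3.6 + 0.9·15 = 17.1; e = 15.1 − 17.1 = -2
t=19: Ŝ = 3.6 + 0.9·19 = 20.7; e = 23.7 − 20.7 = 3
t=21: Ŝ = 3.6 + 0.9·21 = 22.5; e = 21.5 − 22.5 = -1
t=25: Ŝ = 3.6 + 0.9·25 = 26.1; e = 25.6 − 26.1 = -0.5
Largest |e| is 3 at t = 19, residual 3.

t = 19, e = 3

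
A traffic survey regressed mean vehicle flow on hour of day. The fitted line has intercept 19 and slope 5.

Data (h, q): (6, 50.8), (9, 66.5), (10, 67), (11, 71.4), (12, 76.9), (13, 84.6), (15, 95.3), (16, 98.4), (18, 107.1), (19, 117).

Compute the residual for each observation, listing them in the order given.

1.8, 2.5, -2, -2.6, -2.1, 0.6, 1.3, -0.6, -1.9, 3

h=6: q̂ = 19 + 5·6 = 49; e = 50.8 − 49 = 1.8
h=9: q̂ = 19 + 5·9 = 64; e = 66.5 − 64 = 2.5
h=10: q̂ = 19 + 5·10 = 69; e = 67 − 69 = -2
h=11: q̂ = 19 + 5·11 = 74; e = 71.4 − 74 = -2.6
h=12: q̂ = 19 + 5·12 = 79; e = 76.9 − 79 = -2.1
h=13: q̂ = 19 + 5·13 = 84; e = 84.6 − 84 = 0.6
h=15: q̂ = 19 + 5·15 = 94; e = 95.3 − 94 = 1.3
h=16: q̂ = 19 + 5·16 = 99; e = 98.4 − 99 = -0.6
h=18: q̂ = 19 + 5·18 = 109; e = 107.1 − 109 = -1.9
h=19: q̂ = 19 + 5·19 = 114; e = 117 − 114 = 3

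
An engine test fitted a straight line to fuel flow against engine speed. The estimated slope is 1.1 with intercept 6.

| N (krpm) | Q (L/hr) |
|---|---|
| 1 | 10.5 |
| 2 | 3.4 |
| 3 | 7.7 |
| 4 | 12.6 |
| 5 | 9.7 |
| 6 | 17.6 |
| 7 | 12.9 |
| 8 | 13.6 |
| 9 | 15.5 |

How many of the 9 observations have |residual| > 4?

N=1: ŷ = 6 + 1.1·1 = 7.1; r = 10.5 − 7.1 = 3.4
N=2: ŷ = 6 + 1.1·2 = 8.2; r = 3.4 − 8.2 = -4.8
N=3: ŷ = 6 + 1.1·3 = 9.3; r = 7.7 − 9.3 = -1.6
N=4: ŷ = 6 + 1.1·4 = 10.4; r = 12.6 − 10.4 = 2.2
N=5: ŷ = 6 + 1.1·5 = 11.5; r = 9.7 − 11.5 = -1.8
N=6: ŷ = 6 + 1.1·6 = 12.6; r = 17.6 − 12.6 = 5
N=7: ŷ = 6 + 1.1·7 = 13.7; r = 12.9 − 13.7 = -0.8
N=8: ŷ = 6 + 1.1·8 = 14.8; r = 13.6 − 14.8 = -1.2
N=9: ŷ = 6 + 1.1·9 = 15.9; r = 15.5 − 15.9 = -0.4
|r| > 4: N=2 (|r|=4.8), N=6 (|r|=5) → 2

2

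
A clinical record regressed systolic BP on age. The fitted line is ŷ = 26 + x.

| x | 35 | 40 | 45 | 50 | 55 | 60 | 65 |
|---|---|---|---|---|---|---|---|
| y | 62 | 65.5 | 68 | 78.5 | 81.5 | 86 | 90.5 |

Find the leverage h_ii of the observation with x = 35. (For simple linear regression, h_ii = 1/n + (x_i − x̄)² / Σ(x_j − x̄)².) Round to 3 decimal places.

x̄ = (35 + 40 + 45 + 50 + 55 + 60 + 65)/7 = 50
Σ(x − x̄)² = 225 + 100 + 25 + 0 + 25 + 100 + 225 = 700
h = 1/7 + (-15)²/700 = 0.142857 + 0.321429 = 0.464

h = 0.464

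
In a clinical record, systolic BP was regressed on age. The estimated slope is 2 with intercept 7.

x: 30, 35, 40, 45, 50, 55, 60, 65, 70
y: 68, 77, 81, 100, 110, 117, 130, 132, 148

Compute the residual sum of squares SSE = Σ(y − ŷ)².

SSE = 90

x=30: ŷ = 7 + 2·30 = 67; e = 68 − 67 = 1
x=35: ŷ = 7 + 2·35 = 77; e = 77 − 77 = 0
x=40: ŷ = 7 + 2·40 = 87; e = 81 − 87 = -6
x=45: ŷ = 7 + 2·45 = 97; e = 100 − 97 = 3
x=50: ŷ = 7 + 2·50 = 107; e = 110 − 107 = 3
x=55: ŷ = 7 + 2·55 = 117; e = 117 − 117 = 0
x=60: ŷ = 7 + 2·60 = 127; e = 130 − 127 = 3
x=65: ŷ = 7 + 2·65 = 137; e = 132 − 137 = -5
x=70: ŷ = 7 + 2·70 = 147; e = 148 − 147 = 1
SSE = 1 + 0 + 36 + 9 + 9 + 0 + 9 + 25 + 1 = 90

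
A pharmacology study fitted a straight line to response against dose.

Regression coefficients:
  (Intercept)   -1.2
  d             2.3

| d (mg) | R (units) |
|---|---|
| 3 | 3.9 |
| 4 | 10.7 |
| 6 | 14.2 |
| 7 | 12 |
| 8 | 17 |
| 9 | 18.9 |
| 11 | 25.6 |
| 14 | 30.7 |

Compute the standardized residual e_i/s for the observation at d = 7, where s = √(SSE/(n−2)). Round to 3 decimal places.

d=3: ŷ = -1.2 + 2.3·3 = 5.7; e = 3.9 − 5.7 = -1.8
d=4: ŷ = -1.2 + 2.3·4 = 8; e = 10.7 − 8 = 2.7
d=6: ŷ = -1.2 + 2.3·6 = 12.6; e = 14.2 − 12.6 = 1.6
d=7: ŷ = -1.2 + 2.3·7 = 14.9; e = 12 − 14.9 = -2.9
d=8: ŷ = -1.2 + 2.3·8 = 17.2; e = 17 − 17.2 = -0.2
d=9: ŷ = -1.2 + 2.3·9 = 19.5; e = 18.9 − 19.5 = -0.6
d=11: ŷ = -1.2 + 2.3·11 = 24.1; e = 25.6 − 24.1 = 1.5
d=14: ŷ = -1.2 + 2.3·14 = 31; e = 30.7 − 31 = -0.3
SSE = 3.24 + 7.29 + 2.56 + 8.41 + 0.04 + 0.36 + 2.25 + 0.09 = 24.24
s = √(24.24/6) = 2.00998
e/s = -2.9 / 2.00998 = -1.443

-1.443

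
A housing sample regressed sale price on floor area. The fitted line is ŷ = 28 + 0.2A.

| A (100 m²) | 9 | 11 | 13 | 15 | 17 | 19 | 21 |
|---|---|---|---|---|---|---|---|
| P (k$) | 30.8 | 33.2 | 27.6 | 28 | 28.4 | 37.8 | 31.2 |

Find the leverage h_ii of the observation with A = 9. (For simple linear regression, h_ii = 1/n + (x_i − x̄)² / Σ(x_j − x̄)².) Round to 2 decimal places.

h = 0.46

Ā = (9 + 11 + 13 + 15 + 17 + 19 + 21)/7 = 15
Σ(A − Ā)² = 36 + 16 + 4 + 0 + 4 + 16 + 36 = 112
h = 1/7 + (-6)²/112 = 0.142857 + 0.321429 = 0.46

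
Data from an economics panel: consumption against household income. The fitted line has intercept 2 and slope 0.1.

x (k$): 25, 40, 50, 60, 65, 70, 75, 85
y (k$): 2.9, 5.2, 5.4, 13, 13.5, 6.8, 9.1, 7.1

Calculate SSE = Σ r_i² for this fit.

x=25: ŷ = 2 + 0.1·25 = 4.5; r = 2.9 − 4.5 = -1.6
x=40: ŷ = 2 + 0.1·40 = 6; r = 5.2 − 6 = -0.8
x=50: ŷ = 2 + 0.1·50 = 7; r = 5.4 − 7 = -1.6
x=60: ŷ = 2 + 0.1·60 = 8; r = 13 − 8 = 5
x=65: ŷ = 2 + 0.1·65 = 8.5; r = 13.5 − 8.5 = 5
x=70: ŷ = 2 + 0.1·70 = 9; r = 6.8 − 9 = -2.2
x=75: ŷ = 2 + 0.1·75 = 9.5; r = 9.1 − 9.5 = -0.4
x=85: ŷ = 2 + 0.1·85 = 10.5; r = 7.1 − 10.5 = -3.4
SSE = 2.56 + 0.64 + 2.56 + 25 + 25 + 4.84 + 0.16 + 11.56 = 72.32

SSE = 72.32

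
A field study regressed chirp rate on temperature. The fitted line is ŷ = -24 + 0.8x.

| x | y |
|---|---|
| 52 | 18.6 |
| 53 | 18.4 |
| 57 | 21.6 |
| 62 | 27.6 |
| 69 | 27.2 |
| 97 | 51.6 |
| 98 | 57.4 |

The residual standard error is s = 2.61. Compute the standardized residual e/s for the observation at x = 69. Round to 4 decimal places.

ŷ = -24 + 0.8·69 = 31.2
e = 27.2 − 31.2 = -4
e/s = -4 / 2.61 = -1.5326

-1.5326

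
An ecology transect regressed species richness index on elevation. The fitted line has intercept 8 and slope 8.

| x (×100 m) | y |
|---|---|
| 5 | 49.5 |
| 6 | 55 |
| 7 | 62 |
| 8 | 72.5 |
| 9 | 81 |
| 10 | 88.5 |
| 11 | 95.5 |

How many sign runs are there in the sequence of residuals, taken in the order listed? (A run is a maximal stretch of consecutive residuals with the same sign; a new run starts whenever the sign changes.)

4 runs

x=5: ŷ = 8 + 8·5 = 48; e = 49.5 − 48 = 1.5
x=6: ŷ = 8 + 8·6 = 56; e = 55 − 56 = -1
x=7: ŷ = 8 + 8·7 = 64; e = 62 − 64 = -2
x=8: ŷ = 8 + 8·8 = 72; e = 72.5 − 72 = 0.5
x=9: ŷ = 8 + 8·9 = 80; e = 81 − 80 = 1
x=10: ŷ = 8 + 8·10 = 88; e = 88.5 − 88 = 0.5
x=11: ŷ = 8 + 8·11 = 96; e = 95.5 − 96 = -0.5
Signs: + − − + + + −
Runs: +×1, −×2, +×3, −×1 → 4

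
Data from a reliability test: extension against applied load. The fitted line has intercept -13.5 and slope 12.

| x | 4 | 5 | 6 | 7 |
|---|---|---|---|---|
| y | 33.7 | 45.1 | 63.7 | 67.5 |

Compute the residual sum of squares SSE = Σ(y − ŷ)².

x=4: ŷ = -13.5 + 12·4 = 34.5; r = 33.7 − 34.5 = -0.8
x=5: ŷ = -13.5 + 12·5 = 46.5; r = 45.1 − 46.5 = -1.4
x=6: ŷ = -13.5 + 12·6 = 58.5; r = 63.7 − 58.5 = 5.2
x=7: ŷ = -13.5 + 12·7 = 70.5; r = 67.5 − 70.5 = -3
SSE = 0.64 + 1.96 + 27.04 + 9 = 38.64

SSE = 38.64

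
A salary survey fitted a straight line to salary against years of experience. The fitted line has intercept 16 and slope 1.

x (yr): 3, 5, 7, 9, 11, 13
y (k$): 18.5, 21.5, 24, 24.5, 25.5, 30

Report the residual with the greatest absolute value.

x=3: ŷ = 16 + 3 = 19; r = 18.5 − 19 = -0.5
x=5: ŷ = 16 + 5 = 21; r = 21.5 − 21 = 0.5
x=7: ŷ = 16 + 7 = 23; r = 24 − 23 = 1
x=9: ŷ = 16 + 9 = 25; r = 24.5 − 25 = -0.5
x=11: ŷ = 16 + 11 = 27; r = 25.5 − 27 = -1.5
x=13: ŷ = 16 + 13 = 29; r = 30 − 29 = 1
Largest |r| is 1.5 at x = 11, residual -1.5.

r = -1.5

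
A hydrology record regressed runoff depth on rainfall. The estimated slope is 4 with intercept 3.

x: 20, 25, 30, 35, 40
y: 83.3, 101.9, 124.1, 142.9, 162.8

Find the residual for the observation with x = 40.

r = -0.2

ŷ = 3 + 4·40 = 163
r = 162.8 − 163 = -0.2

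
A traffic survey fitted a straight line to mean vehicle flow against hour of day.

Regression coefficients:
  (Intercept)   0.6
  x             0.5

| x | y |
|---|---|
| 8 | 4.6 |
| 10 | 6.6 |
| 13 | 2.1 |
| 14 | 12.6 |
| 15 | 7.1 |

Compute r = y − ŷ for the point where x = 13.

ŷ = 0.6 + 0.5·13 = 7.1
r = 2.1 − 7.1 = -5

r = -5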